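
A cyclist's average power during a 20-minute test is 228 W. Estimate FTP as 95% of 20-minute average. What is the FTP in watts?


FTP = 20-min power * 0.95
= 228 * 0.95
= 216.6 W

216.6 W


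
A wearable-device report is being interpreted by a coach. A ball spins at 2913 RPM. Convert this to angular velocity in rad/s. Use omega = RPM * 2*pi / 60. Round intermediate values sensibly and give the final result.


omega = 2913 * 2 * pi / 60
= 2913 * 6.28318531 / 60
= 18302.919 / 60
= 305.049 rad/s

305.049 rad/s


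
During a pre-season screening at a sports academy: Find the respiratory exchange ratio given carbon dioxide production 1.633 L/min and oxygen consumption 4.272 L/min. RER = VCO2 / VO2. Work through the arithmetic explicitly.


VCO2 = 1.633 L/min
VO2 = 4.272 L/min
RER = 1.633 / 4.272 = 0.3823

0.3823


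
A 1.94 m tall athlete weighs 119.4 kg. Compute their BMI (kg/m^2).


height^2 = 3.7636 m^2
BMI = 119.4 / 3.7636 = 31.72 kg/m^2

31.72 kg/m^2


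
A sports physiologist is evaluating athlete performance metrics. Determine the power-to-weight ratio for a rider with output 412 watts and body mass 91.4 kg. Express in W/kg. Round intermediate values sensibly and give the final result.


P/W = 412 / 91.4 = 4.508 W/kg

4.508 W/kg


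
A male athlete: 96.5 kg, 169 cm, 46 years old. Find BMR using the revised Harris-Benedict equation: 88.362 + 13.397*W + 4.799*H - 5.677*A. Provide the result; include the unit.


Intercept = 88.362
Weight contribution = 13.397 * 96.5 = 1292.8105
Height contribution = 4.799 * 169 = 811.031
Age contribution = 5.677 * 46 = 261.142
BMR = 88.362 + 1292.8105 + 811.031 - 261.142
= 1931.06 kcal/day

1931.06 kcal/day


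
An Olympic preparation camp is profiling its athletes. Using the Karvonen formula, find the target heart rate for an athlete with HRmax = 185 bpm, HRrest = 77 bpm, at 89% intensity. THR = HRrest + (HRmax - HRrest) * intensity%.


HRR = 185 - 77 = 108
THR = 77 + 108 * 0.89
= 77 + 96.12
= 173.12 bpm

173.12 bpm


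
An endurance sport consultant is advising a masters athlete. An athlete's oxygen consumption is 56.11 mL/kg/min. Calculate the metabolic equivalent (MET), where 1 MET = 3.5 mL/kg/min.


MET = VO2 / 3.5
= 56.11 / 3.5
= 16.03 METs

16.03 METs


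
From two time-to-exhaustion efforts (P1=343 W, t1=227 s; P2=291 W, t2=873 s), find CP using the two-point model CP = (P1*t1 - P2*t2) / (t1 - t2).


Work in trial 1 = 77861 J
Work in trial 2 = 254043 J
Delta work = -176182 J
Delta time = -646 s
CP = -176182 / -646 = 272.73 W

272.73 W


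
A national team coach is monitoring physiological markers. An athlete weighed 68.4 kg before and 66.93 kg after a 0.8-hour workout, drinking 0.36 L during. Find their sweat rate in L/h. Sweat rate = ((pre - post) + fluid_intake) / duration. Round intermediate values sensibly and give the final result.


Body mass change = 1.47 kg
Total sweat loss = 1.47 + 0.36 = 1.83 L
Rate = 1.83 / 0.8 = 2.288 L/h

2.288 L/h


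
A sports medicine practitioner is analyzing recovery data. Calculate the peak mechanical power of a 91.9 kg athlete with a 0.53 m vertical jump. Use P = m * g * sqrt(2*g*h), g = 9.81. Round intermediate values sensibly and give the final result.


First, sqrt(2gh) = sqrt(2 * 9.81 * 0.53)
= sqrt(10.3986) = 3.224686 m/s
Power = 91.9 * 9.81 * 3.224686 = 2907.18 W

2907.18 W


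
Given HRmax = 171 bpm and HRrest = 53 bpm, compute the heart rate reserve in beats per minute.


Heart rate reserve = maximum HR minus resting HR
HRR = 171 - 53 = 118 bpm

118 bpm


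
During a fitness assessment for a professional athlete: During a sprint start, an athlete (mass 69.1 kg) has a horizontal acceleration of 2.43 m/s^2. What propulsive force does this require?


Propulsive force = mass * acceleration
= 69.1 kg * 2.43 m/s^2
= 167.91 N

167.91 N


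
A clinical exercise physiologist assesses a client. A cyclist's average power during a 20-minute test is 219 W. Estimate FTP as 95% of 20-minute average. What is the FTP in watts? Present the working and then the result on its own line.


FTP = 20-min power * 0.95
= 219 * 0.95
= 208.05 W

208.05 W


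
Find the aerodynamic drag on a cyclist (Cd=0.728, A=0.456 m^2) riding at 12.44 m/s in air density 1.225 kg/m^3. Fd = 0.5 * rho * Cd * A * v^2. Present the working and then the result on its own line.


Fd = 0.5 * 1.225 * 0.728 * 0.456 * 12.44^2
= 0.5 * 1.225 * 0.728 * 0.456 * 154.7536
= 31.466 N

31.466 N


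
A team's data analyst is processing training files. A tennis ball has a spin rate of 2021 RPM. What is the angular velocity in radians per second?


Convert RPM to rad/s: multiply by 2*pi and divide by 60
omega = 2021 * 2 * pi / 60
= 211.639 rad/s

211.639 rad/s


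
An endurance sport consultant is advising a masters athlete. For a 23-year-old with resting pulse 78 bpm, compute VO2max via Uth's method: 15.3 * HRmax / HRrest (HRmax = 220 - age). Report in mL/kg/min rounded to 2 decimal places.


Step 1: HRmax = 220 - 23 = 197 bpm
Step 2: Ratio = 197 / 78 = 2.5256
Step 3: VO2max = 15.3 * 2.5256 = 38.64 mL/kg/min

38.64 mL/kg/min


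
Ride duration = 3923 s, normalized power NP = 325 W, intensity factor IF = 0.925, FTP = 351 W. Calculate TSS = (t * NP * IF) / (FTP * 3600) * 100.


Numerator = 3923 * 325 * 0.925 = 1179351.875
Denominator = 351 * 3600 = 1263600
TSS = 1179351.875 / 1263600 * 100
= 93.33

93.33 TSS


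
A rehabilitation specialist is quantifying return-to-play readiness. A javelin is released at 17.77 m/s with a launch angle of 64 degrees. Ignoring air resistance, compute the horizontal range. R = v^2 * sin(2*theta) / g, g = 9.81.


Launch speed squared = 315.7729
sin(2 * 64 deg) = 0.788011
Range = 315.7729 * 0.788011 / 9.81
= 25.365 m

25.365 m


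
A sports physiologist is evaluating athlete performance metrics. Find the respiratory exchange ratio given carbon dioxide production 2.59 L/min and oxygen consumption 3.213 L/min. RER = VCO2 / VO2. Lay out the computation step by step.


VCO2 = 2.59 L/min
VO2 = 3.213 L/min
RER = 2.59 / 3.213 = 0.8061

0.8061


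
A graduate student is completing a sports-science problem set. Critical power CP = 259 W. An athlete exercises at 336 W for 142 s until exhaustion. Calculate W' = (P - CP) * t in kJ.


P - CP = 336 - 259 = 77 W
W' = 77 * 142 = 10934 J
= 10934 / 1000 = 10.934 kJ

10.934 kJ


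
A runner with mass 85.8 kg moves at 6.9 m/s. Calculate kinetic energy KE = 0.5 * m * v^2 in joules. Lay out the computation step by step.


v^2 = 6.9^2 = 47.61
KE = 0.5 * 85.8 * 47.61
= 2042.47 J

2042.47 J


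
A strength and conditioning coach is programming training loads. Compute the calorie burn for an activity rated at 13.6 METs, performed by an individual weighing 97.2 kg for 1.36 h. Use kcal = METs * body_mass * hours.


Product of METs and mass = 13.6 * 97.2 = 1321.92
Total kcal = 1321.92 * 1.36 = 1797.81 kcal

1797.81 kcal


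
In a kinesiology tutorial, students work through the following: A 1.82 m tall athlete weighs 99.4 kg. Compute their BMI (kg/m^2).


height^2 = 3.3124 m^2
BMI = 99.4 / 3.3124 = 30.01 kg/m^2

30.01 kg/m^2


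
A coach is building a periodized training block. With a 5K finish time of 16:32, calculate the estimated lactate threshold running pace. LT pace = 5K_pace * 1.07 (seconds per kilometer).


Race duration = 992 s for 5 km
Average pace = 992 / 5 = 198.4 s/km
LT pace = 198.4 * 1.07
= 212.29 s/km

212.29 s/km


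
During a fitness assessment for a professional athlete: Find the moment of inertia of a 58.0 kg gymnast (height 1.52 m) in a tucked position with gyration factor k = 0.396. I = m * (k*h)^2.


Radius of gyration = 0.396 * 1.52 = 0.60192 m
I = 58.0 * 0.60192^2
= 58.0 * 0.362308
= 21.014 kg*m^2

21.014 kg*m^2


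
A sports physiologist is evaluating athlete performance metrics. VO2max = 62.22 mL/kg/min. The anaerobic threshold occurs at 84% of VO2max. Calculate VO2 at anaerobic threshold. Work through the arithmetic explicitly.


AT fraction = 84 / 100 = 0.84
AT VO2 = 62.22 * 0.84
= 52.26 mL/kg/min

52.26 mL/kg/min


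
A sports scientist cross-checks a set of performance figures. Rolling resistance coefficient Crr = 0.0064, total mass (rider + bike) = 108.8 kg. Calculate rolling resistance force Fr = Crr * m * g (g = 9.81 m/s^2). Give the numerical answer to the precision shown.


Fr = Crr * m * g
= 0.0064 * 108.8 * 9.81
= 6.831 N

6.831 N


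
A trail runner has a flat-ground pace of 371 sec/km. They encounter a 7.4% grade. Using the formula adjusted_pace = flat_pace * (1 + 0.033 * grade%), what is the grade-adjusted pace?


Grade factor = 1 + 0.033 * 7.4 = 1.2442
Adjusted = 371 * 1.2442 = 461.6 sec/km

461.6 s/km


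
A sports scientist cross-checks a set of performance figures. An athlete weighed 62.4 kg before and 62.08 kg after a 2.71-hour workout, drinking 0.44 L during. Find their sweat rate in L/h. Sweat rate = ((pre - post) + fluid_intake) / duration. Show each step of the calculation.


Body mass change = 0.32 kg
Total sweat loss = 0.32 + 0.44 = 0.76 L
Rate = 0.76 / 2.71 = 0.28 L/h

0.28 L/h


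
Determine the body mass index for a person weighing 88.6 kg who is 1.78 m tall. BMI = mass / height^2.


BMI = mass / height^2
= 88.6 / 1.78^2
= 88.6 / 3.1684
= 27.96 kg/m^2

27.96 kg/m^2


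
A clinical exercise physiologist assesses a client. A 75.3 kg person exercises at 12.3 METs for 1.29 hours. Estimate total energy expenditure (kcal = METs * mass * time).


Energy = METs * mass(kg) * time(h)
= 12.3 * 75.3 * 1.29
= 1194.79 kcal

1194.79 kcal


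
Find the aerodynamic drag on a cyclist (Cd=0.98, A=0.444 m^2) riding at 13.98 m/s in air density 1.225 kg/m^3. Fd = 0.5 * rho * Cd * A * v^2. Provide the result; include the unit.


Fd = 0.5 * 1.225 * 0.98 * 0.444 * 13.98^2
= 0.5 * 1.225 * 0.98 * 0.444 * 195.4404
= 52.087 N

52.087 N


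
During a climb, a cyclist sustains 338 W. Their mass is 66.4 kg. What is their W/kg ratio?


Power-to-weight = 338 W / 66.4 kg
= 5.09 W/kg

5.09 W/kg


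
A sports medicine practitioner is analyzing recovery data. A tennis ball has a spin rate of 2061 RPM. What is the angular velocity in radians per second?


Convert RPM to rad/s: multiply by 2*pi and divide by 60
omega = 2061 * 2 * pi / 60
= 215.827 rad/s

215.827 rad/s


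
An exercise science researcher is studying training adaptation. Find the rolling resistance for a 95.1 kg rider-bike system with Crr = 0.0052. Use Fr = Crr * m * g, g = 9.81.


m * g = 95.1 * 9.81 = 932.931 N
Fr = 0.0052 * 932.931 = 4.851 N

4.851 N


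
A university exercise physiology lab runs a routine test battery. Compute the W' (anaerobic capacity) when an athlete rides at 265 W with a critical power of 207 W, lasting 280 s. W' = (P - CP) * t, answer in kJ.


Above-CP power = 58 W
Duration = 280 s
W' = 58 * 280 = 16240 J
Convert: 16240 / 1000 = 16.24 kJ

16.24 kJ


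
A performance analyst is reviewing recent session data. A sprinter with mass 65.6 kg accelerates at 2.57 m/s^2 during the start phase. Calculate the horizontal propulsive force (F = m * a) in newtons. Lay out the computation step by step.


F = m * a
= 65.6 * 2.57
= 168.59 N

168.59 N


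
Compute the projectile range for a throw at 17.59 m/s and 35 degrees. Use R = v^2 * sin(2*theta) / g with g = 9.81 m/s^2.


Two times the angle = 70 degrees
sin(70) = 0.939693
R = 309.4081 * 0.939693 / 9.81 = 29.638 m

29.638 m


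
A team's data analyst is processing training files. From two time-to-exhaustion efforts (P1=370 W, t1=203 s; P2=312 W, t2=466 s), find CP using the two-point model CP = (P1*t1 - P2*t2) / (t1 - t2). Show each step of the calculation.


Work in trial 1 = 75110 J
Work in trial 2 = 145392 J
Delta work = -70282 J
Delta time = -263 s
CP = -70282 / -263 = 267.23 W

267.23 W


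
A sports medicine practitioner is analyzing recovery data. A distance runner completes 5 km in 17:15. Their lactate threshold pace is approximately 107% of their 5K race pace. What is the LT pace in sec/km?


Convert to seconds: 17 min 15 s = 1035 s
Pace per km = 1035 / 5 = 207.0 s/km
LT pace = 207.0 * 1.07 = 221.49 s/km

221.49 s/km


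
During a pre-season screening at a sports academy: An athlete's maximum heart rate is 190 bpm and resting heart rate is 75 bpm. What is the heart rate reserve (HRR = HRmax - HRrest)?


HRR = HRmax - HRrest
= 190 - 75
= 115 bpm

115 bpm


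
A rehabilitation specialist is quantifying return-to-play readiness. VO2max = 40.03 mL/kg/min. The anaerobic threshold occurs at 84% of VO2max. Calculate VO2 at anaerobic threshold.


AT fraction = 84 / 100 = 0.84
AT VO2 = 40.03 * 0.84
= 33.63 mL/kg/min

33.63 mL/kg/min


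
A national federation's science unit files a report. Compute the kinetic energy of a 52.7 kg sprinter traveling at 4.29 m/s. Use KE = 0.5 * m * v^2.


Velocity squared = 18.4041
KE = 0.5 * 52.7 * 18.4041 = 484.95 J

484.95 J


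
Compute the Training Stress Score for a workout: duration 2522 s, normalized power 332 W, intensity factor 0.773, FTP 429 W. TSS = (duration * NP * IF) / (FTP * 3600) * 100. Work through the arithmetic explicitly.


Product = 2522 * 332 * 0.773 = 647235.992
Base = 429 * 3600 = 1544400
TSS = 647235.992 / 1544400 * 100 = 41.91

41.91 TSS


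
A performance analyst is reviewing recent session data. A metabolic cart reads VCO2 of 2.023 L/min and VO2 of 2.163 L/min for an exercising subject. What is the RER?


RER = VCO2 / VO2 = 2.023 / 2.163 = 0.9353

0.9353


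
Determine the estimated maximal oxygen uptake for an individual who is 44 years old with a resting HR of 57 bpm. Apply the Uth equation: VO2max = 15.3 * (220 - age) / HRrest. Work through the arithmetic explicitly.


HRmax = 220 - 44 = 176
VO2max = 15.3 * (176 / 57)
= 15.3 * 3.0877
= 47.24 mL/kg/min

47.24 mL/kg/min


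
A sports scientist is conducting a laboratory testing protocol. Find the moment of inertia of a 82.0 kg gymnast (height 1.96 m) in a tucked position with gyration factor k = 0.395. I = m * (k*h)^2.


Radius of gyration = 0.395 * 1.96 = 0.7742 m
I = 82.0 * 0.7742^2
= 82.0 * 0.599386
= 49.15 kg*m^2

49.15 kg*m^2


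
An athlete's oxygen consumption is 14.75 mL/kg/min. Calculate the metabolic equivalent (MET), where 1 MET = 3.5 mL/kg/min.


MET = VO2 / 3.5
= 14.75 / 3.5
= 4.21 METs

4.21 METs


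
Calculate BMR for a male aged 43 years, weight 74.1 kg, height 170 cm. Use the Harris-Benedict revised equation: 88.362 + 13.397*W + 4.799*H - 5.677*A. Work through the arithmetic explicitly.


Substituting values:
W term = 13.397 * 74.1 = 992.7177
H term = 4.799 * 170 = 815.83
A term = 5.677 * 43 = 244.111
BMR = 1652.8 kcal/day

1652.8 kcal/day


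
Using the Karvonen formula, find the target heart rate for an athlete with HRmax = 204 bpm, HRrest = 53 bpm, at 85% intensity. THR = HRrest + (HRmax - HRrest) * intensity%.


HRR = 204 - 53 = 151
THR = 53 + 151 * 0.85
= 53 + 128.35
= 181.35 bpm

181.35 bpm


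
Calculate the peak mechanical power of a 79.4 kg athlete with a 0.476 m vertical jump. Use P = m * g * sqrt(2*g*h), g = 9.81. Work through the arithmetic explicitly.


First, sqrt(2gh) = sqrt(2 * 9.81 * 0.476)
= sqrt(9.33912) = 3.055997 m/s
Power = 79.4 * 9.81 * 3.055997 = 2380.36 W

2380.36 W


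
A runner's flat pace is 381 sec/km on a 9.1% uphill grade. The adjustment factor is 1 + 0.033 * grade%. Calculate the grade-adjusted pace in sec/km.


Factor = 1 + 0.033 * 9.1 = 1.3003
Adjusted pace = 381 * 1.3003
= 495.41 sec/km

495.41 s/km


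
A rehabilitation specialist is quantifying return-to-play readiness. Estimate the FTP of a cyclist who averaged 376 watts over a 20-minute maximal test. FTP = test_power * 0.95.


FTP = 376 * 0.95 = 357.2 W

357.2 W


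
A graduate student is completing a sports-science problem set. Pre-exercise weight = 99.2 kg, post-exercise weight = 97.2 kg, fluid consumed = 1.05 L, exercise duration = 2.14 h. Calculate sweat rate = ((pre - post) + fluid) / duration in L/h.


Weight loss = 99.2 - 97.2 = 2.0 kg (approx L)
Total sweat = 2.0 + 1.05 = 3.05 L
Sweat rate = 3.05 / 2.14 = 1.425 L/h

1.425 L/h


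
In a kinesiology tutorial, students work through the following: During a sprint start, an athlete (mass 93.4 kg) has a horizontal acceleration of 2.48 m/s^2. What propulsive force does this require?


Propulsive force = mass * acceleration
= 93.4 kg * 2.48 m/s^2
= 231.63 N

231.63 N


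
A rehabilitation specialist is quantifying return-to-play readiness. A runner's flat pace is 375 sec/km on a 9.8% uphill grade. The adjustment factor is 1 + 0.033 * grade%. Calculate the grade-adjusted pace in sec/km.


Factor = 1 + 0.033 * 9.8 = 1.3234
Adjusted pace = 375 * 1.3234
= 496.28 sec/km

496.28 s/km


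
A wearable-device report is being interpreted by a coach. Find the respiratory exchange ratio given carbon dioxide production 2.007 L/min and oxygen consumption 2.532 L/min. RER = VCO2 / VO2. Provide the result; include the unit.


VCO2 = 2.007 L/min
VO2 = 2.532 L/min
RER = 2.007 / 2.532 = 0.7927

0.7927


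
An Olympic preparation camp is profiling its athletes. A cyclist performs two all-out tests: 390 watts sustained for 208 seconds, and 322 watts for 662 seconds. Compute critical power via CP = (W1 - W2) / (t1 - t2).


W1 = P1 * t1 = 390 * 208 = 81120 J
W2 = P2 * t2 = 322 * 662 = 213164 J
CP = (81120 - 213164) / (208 - 662)
= 290.85 W

290.85 W


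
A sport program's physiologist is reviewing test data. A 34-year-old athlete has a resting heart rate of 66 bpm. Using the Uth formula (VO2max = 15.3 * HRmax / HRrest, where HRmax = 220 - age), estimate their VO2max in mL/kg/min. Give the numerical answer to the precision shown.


HRmax = 220 - 34 = 186 bpm
Ratio = HRmax / HRrest = 186 / 66 = 2.8182
VO2max = 15.3 * 2.8182 = 43.12 mL/kg/min

43.12 mL/kg/min


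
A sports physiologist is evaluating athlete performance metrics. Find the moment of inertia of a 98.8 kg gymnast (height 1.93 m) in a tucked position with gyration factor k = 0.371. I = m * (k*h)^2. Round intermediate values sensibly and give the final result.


Radius of gyration = 0.371 * 1.93 = 0.71603 m
I = 98.8 * 0.71603^2
= 98.8 * 0.512699
= 50.655 kg*m^2

50.655 kg*m^2


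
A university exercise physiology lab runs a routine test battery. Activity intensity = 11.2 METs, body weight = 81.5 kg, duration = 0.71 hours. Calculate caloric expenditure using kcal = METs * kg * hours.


kcal = 11.2 * 81.5 * 0.71
= 912.8 * 0.71
= 648.09 kcal

648.09 kcal


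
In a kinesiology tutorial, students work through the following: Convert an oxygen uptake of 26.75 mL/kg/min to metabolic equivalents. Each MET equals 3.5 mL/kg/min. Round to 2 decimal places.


One MET = 3.5 mL/kg/min
Number of METs = 26.75 / 3.5
= 7.64 METs

7.64 METs


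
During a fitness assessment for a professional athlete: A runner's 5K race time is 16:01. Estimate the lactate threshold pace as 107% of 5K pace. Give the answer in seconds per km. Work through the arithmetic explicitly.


Total race time = 16*60 + 1 = 961 seconds
5K pace = 961 / 5 = 192.2 sec/km
LT pace = 192.2 * 1.07 = 205.65 sec/km

205.65 s/km


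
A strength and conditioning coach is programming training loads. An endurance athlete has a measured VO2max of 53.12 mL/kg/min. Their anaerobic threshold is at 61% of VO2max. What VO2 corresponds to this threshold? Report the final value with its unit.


Anaerobic threshold VO2 = VO2max * 61%
= 53.12 * 0.61
= 32.4 mL/kg/min

32.4 mL/kg/min


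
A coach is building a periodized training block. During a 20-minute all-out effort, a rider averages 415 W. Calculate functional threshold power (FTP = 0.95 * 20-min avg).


FTP = 0.95 * 415
= 394.25 W

394.25 W


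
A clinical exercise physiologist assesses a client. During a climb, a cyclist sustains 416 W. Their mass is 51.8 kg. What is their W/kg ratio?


Power-to-weight = 416 W / 51.8 kg
= 8.031 W/kg

8.031 W/kg


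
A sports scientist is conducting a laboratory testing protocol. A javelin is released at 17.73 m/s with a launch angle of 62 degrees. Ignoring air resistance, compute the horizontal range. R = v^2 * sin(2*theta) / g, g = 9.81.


Launch speed squared = 314.3529
sin(2 * 62 deg) = 0.829038
Range = 314.3529 * 0.829038 / 9.81
= 26.566 m

26.566 m


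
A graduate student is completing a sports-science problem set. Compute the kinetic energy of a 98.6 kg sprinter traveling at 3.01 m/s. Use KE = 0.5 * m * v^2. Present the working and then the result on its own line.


Velocity squared = 9.0601
KE = 0.5 * 98.6 * 9.0601 = 446.66 J

446.66 J


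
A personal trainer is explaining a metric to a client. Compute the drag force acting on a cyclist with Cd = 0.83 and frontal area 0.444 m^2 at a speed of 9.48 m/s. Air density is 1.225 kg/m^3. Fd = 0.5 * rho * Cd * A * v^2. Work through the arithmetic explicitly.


Step 1: v^2 = 89.8704
Step 2: Fd = 0.5 * 1.225 * 0.83 * 0.444 * 89.8704
= 20.285 N

20.285 N


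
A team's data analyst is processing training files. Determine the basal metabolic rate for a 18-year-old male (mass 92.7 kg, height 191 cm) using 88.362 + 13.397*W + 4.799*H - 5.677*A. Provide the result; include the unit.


BMR = 88.362 + 13.397*92.7 + 4.799*191 - 5.677*18
= 2144.69 kcal/day

2144.69 kcal/day


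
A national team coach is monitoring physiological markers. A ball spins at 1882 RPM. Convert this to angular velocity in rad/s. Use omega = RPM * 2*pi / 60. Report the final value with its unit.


omega = 1882 * 2 * pi / 60
= 1882 * 6.28318531 / 60
= 11824.955 / 60
= 197.083 rad/s

197.083 rad/s


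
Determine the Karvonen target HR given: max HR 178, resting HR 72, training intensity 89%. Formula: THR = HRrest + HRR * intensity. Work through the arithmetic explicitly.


HRR = HRmax - HRrest = 178 - 72 = 106
THR = 72 + 106 * 0.89
= 166.34 bpm

166.34 bpm


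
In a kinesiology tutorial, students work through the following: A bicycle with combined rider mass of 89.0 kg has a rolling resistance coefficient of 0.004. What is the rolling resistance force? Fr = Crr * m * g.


Fr = 0.004 * 89.0 * 9.81
= 0.356 * 9.81
= 3.492 N

3.492 N


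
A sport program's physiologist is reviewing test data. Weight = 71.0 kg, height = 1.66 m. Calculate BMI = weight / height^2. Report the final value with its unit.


height^2 = 1.66^2 = 2.7556
BMI = 71.0 / 2.7556 = 25.77 kg/m^2

25.77 kg/m^2


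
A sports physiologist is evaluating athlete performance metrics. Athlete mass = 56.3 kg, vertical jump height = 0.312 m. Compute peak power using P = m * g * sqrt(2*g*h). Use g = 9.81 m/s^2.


sqrt(2 * 9.81 * 0.312) = sqrt(6.12144) = 2.474154 m/s
P = 56.3 * 9.81 * 2.474154
= 1366.48 W

1366.48 W


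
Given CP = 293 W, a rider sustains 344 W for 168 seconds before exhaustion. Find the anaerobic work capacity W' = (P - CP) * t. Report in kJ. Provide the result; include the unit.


Excess power = 344 - 293 = 51 W
Work above CP = 51 * 168 = 8568 J
W' = 8.568 kJ

8.568 kJ


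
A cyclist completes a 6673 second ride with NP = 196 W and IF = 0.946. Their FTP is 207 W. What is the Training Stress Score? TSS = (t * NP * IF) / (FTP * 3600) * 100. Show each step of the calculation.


t * NP * IF = 6673 * 196 * 0.946 = 1237280.968
FTP * 3600 = 745200
TSS = (1237280.968 / 745200) * 100 = 166.03

166.03 TSS


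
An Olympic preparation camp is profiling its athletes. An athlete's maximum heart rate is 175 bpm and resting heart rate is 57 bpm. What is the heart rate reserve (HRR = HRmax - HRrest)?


HRR = HRmax - HRrest
= 175 - 57
= 118 bpm

118 bpm


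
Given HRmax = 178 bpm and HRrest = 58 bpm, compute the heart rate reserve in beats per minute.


Heart rate reserve = maximum HR minus resting HR
HRR = 178 - 58 = 120 bpm

120 bpm


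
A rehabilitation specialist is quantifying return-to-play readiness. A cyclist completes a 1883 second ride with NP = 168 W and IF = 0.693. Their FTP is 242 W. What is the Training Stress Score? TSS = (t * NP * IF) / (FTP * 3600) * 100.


t * NP * IF = 1883 * 168 * 0.693 = 219226.392
FTP * 3600 = 871200
TSS = (219226.392 / 871200) * 100 = 25.16

25.16 TSS


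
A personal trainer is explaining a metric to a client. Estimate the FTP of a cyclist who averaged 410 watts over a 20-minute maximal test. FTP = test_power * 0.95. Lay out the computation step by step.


FTP = 410 * 0.95 = 389.5 W

389.5 W


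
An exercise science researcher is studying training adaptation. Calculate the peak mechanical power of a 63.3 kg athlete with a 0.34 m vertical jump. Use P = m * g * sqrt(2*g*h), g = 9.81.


First, sqrt(2gh) = sqrt(2 * 9.81 * 0.34)
= sqrt(6.6708) = 2.582789 m/s
Power = 63.3 * 9.81 * 2.582789 = 1603.84 W

1603.84 W


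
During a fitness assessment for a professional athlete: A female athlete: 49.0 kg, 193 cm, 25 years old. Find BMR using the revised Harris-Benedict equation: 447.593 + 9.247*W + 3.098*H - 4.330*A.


Intercept = 447.593
Weight contribution = 9.247 * 49.0 = 453.103
Height contribution = 3.098 * 193 = 597.914
Age contribution = 4.33 * 25 = 108.25
BMR = 447.593 + 453.103 + 597.914 - 108.25
= 1390.36 kcal/day

1390.36 kcal/day


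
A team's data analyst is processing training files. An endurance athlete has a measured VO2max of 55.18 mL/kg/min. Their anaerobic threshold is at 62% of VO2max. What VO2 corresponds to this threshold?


Anaerobic threshold VO2 = VO2max * 62%
= 55.18 * 0.62
= 34.21 mL/kg/min

34.21 mL/kg/min


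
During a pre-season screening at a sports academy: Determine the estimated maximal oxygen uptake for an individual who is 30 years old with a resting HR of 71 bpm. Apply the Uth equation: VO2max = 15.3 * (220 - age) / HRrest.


HRmax = 220 - 30 = 190
VO2max = 15.3 * (190 / 71)
= 15.3 * 2.6761
= 40.94 mL/kg/min

40.94 mL/kg/min


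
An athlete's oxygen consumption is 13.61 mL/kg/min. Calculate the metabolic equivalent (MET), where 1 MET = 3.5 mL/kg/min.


MET = VO2 / 3.5
= 13.61 / 3.5
= 3.89 METs

3.89 METs


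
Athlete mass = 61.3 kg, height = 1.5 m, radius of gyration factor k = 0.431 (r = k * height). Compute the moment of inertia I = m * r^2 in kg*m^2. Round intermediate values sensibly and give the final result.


r = k * height = 0.431 * 1.5 = 0.6465 m
r^2 = 0.6465^2 = 0.417962
I = 61.3 * 0.417962 = 25.621 kg*m^2

25.621 kg*m^2


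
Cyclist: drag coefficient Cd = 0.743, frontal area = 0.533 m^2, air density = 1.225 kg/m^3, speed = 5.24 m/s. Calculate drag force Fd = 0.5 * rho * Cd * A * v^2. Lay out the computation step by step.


v^2 = 5.24^2 = 27.4576
Fd = 0.5 * 1.225 * 0.743 * 0.533 * 27.4576
= 6.66 N

6.66 N


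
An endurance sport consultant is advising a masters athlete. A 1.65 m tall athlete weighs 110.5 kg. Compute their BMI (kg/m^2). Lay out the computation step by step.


height^2 = 2.7225 m^2
BMI = 110.5 / 2.7225 = 40.59 kg/m^2

40.59 kg/m^2


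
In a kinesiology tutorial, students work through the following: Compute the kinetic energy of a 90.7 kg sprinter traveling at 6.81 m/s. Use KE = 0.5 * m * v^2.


Velocity squared = 46.3761
KE = 0.5 * 90.7 * 46.3761 = 2103.16 J

2103.16 J


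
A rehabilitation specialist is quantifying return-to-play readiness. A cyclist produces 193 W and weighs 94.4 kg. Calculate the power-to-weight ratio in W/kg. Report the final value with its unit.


P/W = power / mass
= 193 / 94.4
= 2.044 W/kg

2.044 W/kg


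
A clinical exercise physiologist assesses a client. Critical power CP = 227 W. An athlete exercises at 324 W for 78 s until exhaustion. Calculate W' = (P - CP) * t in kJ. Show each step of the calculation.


P - CP = 324 - 227 = 97 W
W' = 97 * 78 = 7566 J
= 7566 / 1000 = 7.566 kJ

7.566 kJ


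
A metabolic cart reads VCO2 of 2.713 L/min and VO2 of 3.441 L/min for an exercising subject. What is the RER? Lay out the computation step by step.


RER = VCO2 / VO2 = 2.713 / 3.441 = 0.7884

0.7884


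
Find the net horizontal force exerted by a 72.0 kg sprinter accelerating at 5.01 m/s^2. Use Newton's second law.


Newton's second law: F = m * a
F = 72.0 * 5.01 = 360.72 N

360.72 N


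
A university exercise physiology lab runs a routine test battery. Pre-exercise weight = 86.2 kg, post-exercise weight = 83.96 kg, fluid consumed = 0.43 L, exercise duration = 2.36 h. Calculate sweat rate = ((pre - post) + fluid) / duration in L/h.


Weight loss = 86.2 - 83.96 = 2.24 kg (approx L)
Total sweat = 2.24 + 0.43 = 2.67 L
Sweat rate = 2.67 / 2.36 = 1.131 L/h

1.131 L/h


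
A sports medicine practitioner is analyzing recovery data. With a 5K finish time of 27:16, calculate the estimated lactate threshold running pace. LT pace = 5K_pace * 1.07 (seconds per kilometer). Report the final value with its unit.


Race duration = 1636 s for 5 km
Average pace = 1636 / 5 = 327.2 s/km
LT pace = 327.2 * 1.07
= 350.1 s/km

350.1 s/km


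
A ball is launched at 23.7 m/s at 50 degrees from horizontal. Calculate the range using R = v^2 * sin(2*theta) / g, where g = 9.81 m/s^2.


sin(2 * 50) = sin(100) = 0.984808
v^2 = 23.7^2 = 561.69
R = 561.69 * 0.984808 / 9.81
= 56.387 m

56.387 m


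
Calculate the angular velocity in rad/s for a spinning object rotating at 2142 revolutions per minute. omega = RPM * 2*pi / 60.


omega = RPM * 2*pi / 60
= 2142 * 6.28318531 / 60
= 224.31 rad/s

224.31 rad/s


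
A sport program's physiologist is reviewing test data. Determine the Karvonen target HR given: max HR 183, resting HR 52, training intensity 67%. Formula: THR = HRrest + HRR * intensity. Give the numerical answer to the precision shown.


HRR = HRmax - HRrest = 183 - 52 = 131
THR = 52 + 131 * 0.67
= 139.77 bpm

139.77 bpm


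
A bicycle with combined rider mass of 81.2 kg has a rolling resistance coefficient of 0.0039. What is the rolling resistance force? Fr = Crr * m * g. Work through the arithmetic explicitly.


Fr = 0.0039 * 81.2 * 9.81
= 0.31668 * 9.81
= 3.107 N

3.107 N


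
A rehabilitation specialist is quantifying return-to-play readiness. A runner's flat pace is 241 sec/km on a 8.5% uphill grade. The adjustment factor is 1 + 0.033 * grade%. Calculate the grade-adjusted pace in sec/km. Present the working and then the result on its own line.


Factor = 1 + 0.033 * 8.5 = 1.2805
Adjusted pace = 241 * 1.2805
= 308.6 sec/km

308.6 s/km


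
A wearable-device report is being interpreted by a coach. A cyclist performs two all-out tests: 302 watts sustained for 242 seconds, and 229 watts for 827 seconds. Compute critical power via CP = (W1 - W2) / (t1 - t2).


W1 = P1 * t1 = 302 * 242 = 73084 J
W2 = P2 * t2 = 229 * 827 = 189383 J
CP = (73084 - 189383) / (242 - 827)
= 198.8 W

198.8 W


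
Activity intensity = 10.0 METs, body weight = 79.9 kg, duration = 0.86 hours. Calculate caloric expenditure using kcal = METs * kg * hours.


kcal = 10.0 * 79.9 * 0.86
= 799.0 * 0.86
= 687.14 kcal

687.14 kcal


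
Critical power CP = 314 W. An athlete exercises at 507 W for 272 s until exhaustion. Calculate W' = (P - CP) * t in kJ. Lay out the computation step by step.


P - CP = 507 - 314 = 193 W
W' = 193 * 272 = 52496 J
= 52496 / 1000 = 52.496 kJ

52.496 kJ


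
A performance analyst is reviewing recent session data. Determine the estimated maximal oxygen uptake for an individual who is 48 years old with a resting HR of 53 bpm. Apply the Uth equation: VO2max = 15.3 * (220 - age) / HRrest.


HRmax = 220 - 48 = 172
VO2max = 15.3 * (172 / 53)
= 15.3 * 3.2453
= 49.65 mL/kg/min

49.65 mL/kg/min


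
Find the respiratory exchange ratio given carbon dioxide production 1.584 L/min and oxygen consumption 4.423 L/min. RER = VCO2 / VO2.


VCO2 = 1.584 L/min
VO2 = 4.423 L/min
RER = 1.584 / 4.423 = 0.3581

0.3581


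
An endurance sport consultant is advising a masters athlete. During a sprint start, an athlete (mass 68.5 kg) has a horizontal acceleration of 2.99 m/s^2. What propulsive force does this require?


Propulsive force = mass * acceleration
= 68.5 kg * 2.99 m/s^2
= 204.82 N

204.82 N


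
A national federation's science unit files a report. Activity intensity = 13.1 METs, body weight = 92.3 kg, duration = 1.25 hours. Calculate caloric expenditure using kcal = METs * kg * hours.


kcal = 13.1 * 92.3 * 1.25
= 1209.13 * 1.25
= 1511.41 kcal

1511.41 kcal


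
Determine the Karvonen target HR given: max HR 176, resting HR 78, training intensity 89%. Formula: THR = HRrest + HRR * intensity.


HRR = HRmax - HRrest = 176 - 78 = 98
THR = 78 + 98 * 0.89
= 165.22 bpm

165.22 bpm


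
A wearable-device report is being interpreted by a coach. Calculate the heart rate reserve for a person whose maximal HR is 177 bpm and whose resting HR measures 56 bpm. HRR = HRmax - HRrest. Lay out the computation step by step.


HRmax = 177 bpm
HRrest = 56 bpm
HRR = 177 - 56 = 121 bpm

121 bpm


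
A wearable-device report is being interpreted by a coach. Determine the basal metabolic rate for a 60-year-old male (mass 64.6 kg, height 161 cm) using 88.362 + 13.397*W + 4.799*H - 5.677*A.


BMR = 88.362 + 13.397*64.6 + 4.799*161 - 5.677*60
= 1385.83 kcal/day

1385.83 kcal/day


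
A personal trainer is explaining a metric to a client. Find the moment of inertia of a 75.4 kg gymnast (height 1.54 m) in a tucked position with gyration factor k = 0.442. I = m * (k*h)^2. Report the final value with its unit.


Radius of gyration = 0.442 * 1.54 = 0.68068 m
I = 75.4 * 0.68068^2
= 75.4 * 0.463325
= 34.935 kg*m^2

34.935 kg*m^2


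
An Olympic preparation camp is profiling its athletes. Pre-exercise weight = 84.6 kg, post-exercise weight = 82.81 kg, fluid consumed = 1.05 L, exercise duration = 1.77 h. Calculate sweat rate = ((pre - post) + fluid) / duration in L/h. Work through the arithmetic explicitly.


Weight loss = 84.6 - 82.81 = 1.79 kg (approx L)
Total sweat = 1.79 + 1.05 = 2.84 L
Sweat rate = 2.84 / 1.77 = 1.605 L/h

1.605 L/h


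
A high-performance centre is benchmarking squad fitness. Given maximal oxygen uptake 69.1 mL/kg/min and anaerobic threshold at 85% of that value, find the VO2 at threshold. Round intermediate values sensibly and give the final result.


Percentage as decimal = 0.85
VO2 at AT = 69.1 * 0.85 = 58.74 mL/kg/min

58.74 mL/kg/min


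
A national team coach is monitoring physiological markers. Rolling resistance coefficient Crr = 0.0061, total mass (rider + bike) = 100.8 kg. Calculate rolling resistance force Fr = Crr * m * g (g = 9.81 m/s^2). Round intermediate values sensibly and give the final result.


Fr = Crr * m * g
= 0.0061 * 100.8 * 9.81
= 6.032 N

6.032 N


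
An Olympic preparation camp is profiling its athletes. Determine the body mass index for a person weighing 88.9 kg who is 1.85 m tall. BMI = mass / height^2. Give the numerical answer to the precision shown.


BMI = mass / height^2
= 88.9 / 1.85^2
= 88.9 / 3.4225
= 25.98 kg/m^2

25.98 kg/m^2


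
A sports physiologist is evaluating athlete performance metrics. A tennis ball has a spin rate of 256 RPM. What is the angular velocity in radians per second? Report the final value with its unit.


Convert RPM to rad/s: multiply by 2*pi and divide by 60
omega = 256 * 2 * pi / 60
= 26.808 rad/s

26.808 rad/s


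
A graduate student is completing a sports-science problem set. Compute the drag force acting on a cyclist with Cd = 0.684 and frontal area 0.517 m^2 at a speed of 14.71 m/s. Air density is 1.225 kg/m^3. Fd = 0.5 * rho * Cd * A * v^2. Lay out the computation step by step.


Step 1: v^2 = 216.3841
Step 2: Fd = 0.5 * 1.225 * 0.684 * 0.517 * 216.3841
= 46.868 N

46.868 N


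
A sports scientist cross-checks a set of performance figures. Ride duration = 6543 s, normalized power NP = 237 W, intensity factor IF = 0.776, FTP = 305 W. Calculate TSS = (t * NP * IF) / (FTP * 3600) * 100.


Numerator = 6543 * 237 * 0.776 = 1203336.216
Denominator = 305 * 3600 = 1098000
TSS = 1203336.216 / 1098000 * 100
= 109.59

109.59 TSS


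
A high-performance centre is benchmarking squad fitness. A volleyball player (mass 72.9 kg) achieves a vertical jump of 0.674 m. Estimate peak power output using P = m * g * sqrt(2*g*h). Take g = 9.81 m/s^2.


2 * g * h = 2 * 9.81 * 0.674 = 13.22388
sqrt(13.22388) = 3.636465 m/s
P = 72.9 * 9.81 * 3.636465 = 2600.61 W

2600.61 W


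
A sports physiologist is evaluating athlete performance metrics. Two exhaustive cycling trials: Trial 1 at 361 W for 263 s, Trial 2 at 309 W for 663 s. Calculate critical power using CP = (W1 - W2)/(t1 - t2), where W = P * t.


W1 = 361 * 263 = 94943 J
W2 = 309 * 663 = 204867 J
CP = (94943 - 204867) / (263 - 663)
= -109924 / -400
= 274.81 W

274.81 W


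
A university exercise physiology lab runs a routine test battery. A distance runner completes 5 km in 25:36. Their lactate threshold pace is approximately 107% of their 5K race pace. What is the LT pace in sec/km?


Convert to seconds: 25 min 36 s = 1536 s
Pace per km = 1536 / 5 = 307.2 s/km
LT pace = 307.2 * 1.07 = 328.7 s/km

328.7 s/km


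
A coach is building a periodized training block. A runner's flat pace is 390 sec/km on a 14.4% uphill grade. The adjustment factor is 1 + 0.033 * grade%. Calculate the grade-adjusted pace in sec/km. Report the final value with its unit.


Factor = 1 + 0.033 * 14.4 = 1.4752
Adjusted pace = 390 * 1.4752
= 575.33 sec/km

575.33 s/km


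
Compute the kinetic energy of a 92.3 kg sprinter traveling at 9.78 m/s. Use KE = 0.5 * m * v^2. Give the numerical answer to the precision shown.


Velocity squared = 95.6484
KE = 0.5 * 92.3 * 95.6484 = 4414.17 J

4414.17 J


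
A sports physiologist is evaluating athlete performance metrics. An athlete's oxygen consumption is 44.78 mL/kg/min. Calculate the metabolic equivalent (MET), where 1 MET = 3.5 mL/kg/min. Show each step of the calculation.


MET = VO2 / 3.5
= 44.78 / 3.5
= 12.79 METs

12.79 METs


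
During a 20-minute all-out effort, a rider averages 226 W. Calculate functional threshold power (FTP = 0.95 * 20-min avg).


FTP = 0.95 * 226
= 214.7 W

214.7 W


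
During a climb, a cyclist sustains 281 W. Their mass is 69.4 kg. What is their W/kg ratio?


Power-to-weight = 281 W / 69.4 kg
= 4.049 W/kg

4.049 W/kg


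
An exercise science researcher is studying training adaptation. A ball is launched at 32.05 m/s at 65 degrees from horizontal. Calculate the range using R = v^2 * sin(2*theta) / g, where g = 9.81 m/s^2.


sin(2 * 65) = sin(130) = 0.766044
v^2 = 32.05^2 = 1027.2025
R = 1027.2025 * 0.766044 / 9.81
= 80.212 m

80.212 m


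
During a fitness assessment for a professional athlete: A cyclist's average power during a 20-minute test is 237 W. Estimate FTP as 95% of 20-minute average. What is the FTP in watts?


FTP = 20-min power * 0.95
= 237 * 0.95
= 225.15 W

225.15 W


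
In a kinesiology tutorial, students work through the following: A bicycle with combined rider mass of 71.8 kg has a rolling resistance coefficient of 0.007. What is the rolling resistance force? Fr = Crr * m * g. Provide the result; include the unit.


Fr = 0.007 * 71.8 * 9.81
= 0.5026 * 9.81
= 4.931 N

4.931 N


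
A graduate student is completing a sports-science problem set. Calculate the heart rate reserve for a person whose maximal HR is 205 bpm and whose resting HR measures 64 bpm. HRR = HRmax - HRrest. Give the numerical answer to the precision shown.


HRmax = 205 bpm
HRrest = 64 bpm
HRR = 205 - 64 = 141 bpm

141 bpm


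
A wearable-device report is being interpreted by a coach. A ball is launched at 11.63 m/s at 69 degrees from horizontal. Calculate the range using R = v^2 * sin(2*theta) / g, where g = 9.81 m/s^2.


sin(2 * 69) = sin(138) = 0.669131
v^2 = 11.63^2 = 135.2569
R = 135.2569 * 0.669131 / 9.81
= 9.226 m

9.226 m


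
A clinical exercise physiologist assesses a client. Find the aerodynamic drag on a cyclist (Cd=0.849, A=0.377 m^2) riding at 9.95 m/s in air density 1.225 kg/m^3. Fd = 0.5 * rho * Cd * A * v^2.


Fd = 0.5 * 1.225 * 0.849 * 0.377 * 9.95^2
= 0.5 * 1.225 * 0.849 * 0.377 * 99.0025
= 19.409 N

19.409 N
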